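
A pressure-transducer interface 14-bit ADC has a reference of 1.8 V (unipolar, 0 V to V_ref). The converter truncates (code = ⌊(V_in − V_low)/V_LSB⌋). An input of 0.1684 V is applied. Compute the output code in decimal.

code 1532

Full-scale span = 1.8 V; LSB = 1.8/2^14 = 109.86 µV.
(0.1684 − 0) / 0.000109863 = 1532.814 LSBs.
Floor → code 1532.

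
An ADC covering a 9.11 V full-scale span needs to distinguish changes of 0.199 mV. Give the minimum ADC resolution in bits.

Number of steps required ≥ 9.11 V / 0.199 mV = 45778.89.
Need 2^N ≥ 45778.89; 2^15 = 32768, 2^16 = 65536.
Minimum N = 16.

16 bits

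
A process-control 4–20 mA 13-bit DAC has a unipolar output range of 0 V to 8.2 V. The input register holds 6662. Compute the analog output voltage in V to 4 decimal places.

6.6685 V

LSB = 8.2 V / 2^13 = 1.001 mV.
V_out = 0 + 6662 × 0.00100098 V = 6.66851 V.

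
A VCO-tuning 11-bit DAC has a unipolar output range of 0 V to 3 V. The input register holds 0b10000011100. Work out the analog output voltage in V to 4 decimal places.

LSB = 3 V / 2^11 = 1.465 mV.
Code 0b10000011100 = 1052 decimal.
V_out = 0 + 1052 × 0.00146484 V = 1.54102 V.

1.5410 V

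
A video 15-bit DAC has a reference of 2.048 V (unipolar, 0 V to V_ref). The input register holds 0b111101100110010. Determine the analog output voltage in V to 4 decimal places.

1.9711 V

LSB = 2.048 V / 2^15 = 62.50 µV.
Code 0b111101100110010 = 31538 decimal.
V_out = 0 + 31538 × 6.25e-05 V = 1.97113 V.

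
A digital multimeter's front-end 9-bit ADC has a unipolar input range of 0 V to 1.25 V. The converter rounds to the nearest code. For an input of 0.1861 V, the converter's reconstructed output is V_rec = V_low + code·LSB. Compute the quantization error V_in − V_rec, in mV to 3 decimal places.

0.553 mV

One LSB is 1.25 V / 512 = 2.441 mV.
(0.1861 − 0)/0.00244141 = 76.2266; round gives code 76.
V_rec = 0 + 76·0.00244141 = 0.18554688 V.
Difference: 0.000553125 V → 0.553 mV.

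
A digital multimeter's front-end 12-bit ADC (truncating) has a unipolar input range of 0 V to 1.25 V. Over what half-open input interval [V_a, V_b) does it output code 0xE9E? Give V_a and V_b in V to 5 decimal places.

LSB = 1.25/2^12 = 305.18 µV.
Code 0xE9E = 3742 decimal.
V_a = V_low + 3742·LSB = 1.14197 V; V_b = V_low + 3743·LSB = 1.14227 V.

[1.14197 V, 1.14227 V)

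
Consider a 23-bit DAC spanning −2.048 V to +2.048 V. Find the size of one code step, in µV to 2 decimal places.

0.49 µV

Full-scale span = 4.096 V.
LSB = 4.096 / 2^23 = 4.096 / 8388608 = 4.88281e-07 V = 0.49 µV.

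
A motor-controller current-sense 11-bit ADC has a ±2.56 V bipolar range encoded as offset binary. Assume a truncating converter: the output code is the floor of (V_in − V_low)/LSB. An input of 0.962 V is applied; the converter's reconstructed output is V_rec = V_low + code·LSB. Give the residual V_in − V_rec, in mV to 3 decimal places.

One LSB is 5.12 V / 2048 = 2.500 mV.
Scaled input = 1408.8000 LSBs, so code = 1408.
Reconstructed: 0.96 V.
Difference: 0.002 V → 2.000 mV.

2.000 mV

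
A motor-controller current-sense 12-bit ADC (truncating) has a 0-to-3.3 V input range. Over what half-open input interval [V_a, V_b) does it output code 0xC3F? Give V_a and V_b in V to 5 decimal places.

[2.52576 V, 2.52656 V)

LSB = 3.3/2^12 = 0.806 mV.
Code 0xC3F = 3135 decimal.
V_a = V_low + 3135·LSB = 2.52576 V; V_b = V_low + 3136·LSB = 2.52656 V.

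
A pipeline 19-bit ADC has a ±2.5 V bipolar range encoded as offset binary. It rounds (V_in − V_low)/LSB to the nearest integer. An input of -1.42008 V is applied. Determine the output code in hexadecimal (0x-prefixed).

LSB = 5 V / 524288 = 9.54 µV.
Input sits at 113237.819 steps above V_low.
So the output code is 113238.
In hexadecimal (0x-prefixed): 0x1BA56.

code 0x1BA56 (decimal 113238)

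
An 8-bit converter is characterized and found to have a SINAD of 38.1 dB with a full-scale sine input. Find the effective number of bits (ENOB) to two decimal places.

6.04 bits

ENOB = (SINAD − 1.76) / 6.02 = (38.1 − 1.76)/6.02 = 6.037.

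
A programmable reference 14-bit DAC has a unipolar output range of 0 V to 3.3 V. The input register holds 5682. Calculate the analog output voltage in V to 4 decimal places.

LSB = 3.3 V / 2^14 = 201.42 µV.
V_out = 0 + 5682 × 0.000201416 V = 1.14445 V.

1.1444 V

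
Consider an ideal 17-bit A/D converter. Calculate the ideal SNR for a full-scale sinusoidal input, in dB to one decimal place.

104.1 dB

SNR ≈ 6.02·N + 1.76 dB = 6.02·17 + 1.76 = 104.10 dB.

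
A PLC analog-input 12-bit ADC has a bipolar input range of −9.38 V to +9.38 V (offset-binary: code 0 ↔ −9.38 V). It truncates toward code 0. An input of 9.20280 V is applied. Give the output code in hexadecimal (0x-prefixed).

code 0xFD9 (decimal 4057)

With 4096 levels over 18.76 V, one step is 4.580 mV.
Input sits at 4057.311 steps above V_low.
⌊·⌋(4057.311) = 4057.
In hexadecimal (0x-prefixed): 0xFD9.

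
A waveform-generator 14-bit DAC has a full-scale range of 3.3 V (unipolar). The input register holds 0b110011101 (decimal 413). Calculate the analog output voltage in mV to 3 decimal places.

83.185 mV

LSB = 3.3 V / 2^14 = 201.42 µV.
Code 0b110011101 = 413 decimal.
V_out = 0 + 413 × 0.000201416 V = 0.0831848 V.
= 83.185 mV.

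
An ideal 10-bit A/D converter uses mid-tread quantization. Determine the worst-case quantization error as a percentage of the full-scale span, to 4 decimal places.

Rounding → worst-case error = ½ LSB = V_FS/2^11, so 100/2048 = 0.0488281 % of full scale.

0.0488 %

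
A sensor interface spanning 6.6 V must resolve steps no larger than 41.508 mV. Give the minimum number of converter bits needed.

Number of steps required ≥ 6.6 V / 41.508 mV = 159.01.
Need 2^N ≥ 159.01; 2^7 = 128, 2^8 = 256.
Minimum N = 8.

8 bits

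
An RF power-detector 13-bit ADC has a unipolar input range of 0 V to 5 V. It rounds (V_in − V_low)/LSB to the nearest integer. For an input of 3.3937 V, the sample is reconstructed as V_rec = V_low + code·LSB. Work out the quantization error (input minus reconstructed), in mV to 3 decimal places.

One LSB is 5 V / 8192 = 0.610 mV.
(3.3937 − 0)/0.000610352 = 5560.2381; round gives code 5560.
Reconstructed: 3.3935547 V.
Difference: 0.000145312 V → 0.145 mV.

0.145 mV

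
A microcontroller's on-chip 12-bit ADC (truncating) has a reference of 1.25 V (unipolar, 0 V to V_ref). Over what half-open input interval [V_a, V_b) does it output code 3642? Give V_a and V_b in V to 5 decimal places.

[1.11145 V, 1.11176 V)

LSB = 1.25/2^12 = 305.18 µV.
V_a = V_low + 3642·LSB = 1.11145 V; V_b = V_low + 3643·LSB = 1.11176 V.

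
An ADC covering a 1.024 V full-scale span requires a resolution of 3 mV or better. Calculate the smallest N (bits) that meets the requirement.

Number of steps required ≥ 1.024 V / 3 mV = 341.33.
Need 2^N ≥ 341.33; 2^8 = 256, 2^9 = 512.
Minimum N = 9.

9 bits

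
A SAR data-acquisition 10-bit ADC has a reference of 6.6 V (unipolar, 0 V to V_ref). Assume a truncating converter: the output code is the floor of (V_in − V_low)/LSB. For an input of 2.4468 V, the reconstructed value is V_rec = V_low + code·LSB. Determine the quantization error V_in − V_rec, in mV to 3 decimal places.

Step size: 6.6 V ÷ 2^10 = 6.445 mV.
(V_in − V_low)/LSB = (2.4468 − 0)/0.00644531 = 379.6247 → code 379 (floor).
Code 379 maps back to 0 + 379×0.00644531 V = 2.4427734 V.
V_in − V_rec = 0.00402656 V = 4.027 mV.

4.027 mV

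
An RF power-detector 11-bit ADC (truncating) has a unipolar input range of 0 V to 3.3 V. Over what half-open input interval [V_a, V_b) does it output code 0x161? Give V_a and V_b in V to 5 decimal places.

LSB = 3.3/2^11 = 1.611 mV.
Code 0x161 = 353 decimal.
V_a = V_low + 353·LSB = 0.568799 V; V_b = V_low + 354·LSB = 0.57041 V.

[0.56880 V, 0.57041 V)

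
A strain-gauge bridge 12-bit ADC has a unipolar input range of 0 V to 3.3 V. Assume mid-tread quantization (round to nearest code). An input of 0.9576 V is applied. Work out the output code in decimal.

code 1189

With 4096 levels over 3.3 V, one step is 0.806 mV.
(0.9576 − 0) / 0.000805664 = 1188.585 LSBs.
Round → code 1189.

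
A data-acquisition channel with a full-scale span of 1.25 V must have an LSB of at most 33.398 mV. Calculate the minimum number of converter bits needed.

Number of steps required ≥ 1.25 V / 33.398 mV = 37.43.
Need 2^N ≥ 37.43; 2^5 = 32, 2^6 = 64.
Minimum N = 6.

6 bits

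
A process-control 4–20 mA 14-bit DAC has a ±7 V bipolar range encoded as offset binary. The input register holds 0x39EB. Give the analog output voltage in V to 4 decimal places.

5.6696 V

LSB = 14 V / 2^14 = 0.854 mV.
Code 0x39EB = 14827 decimal.
V_out = (−7) + 14827 × 0.000854492 V = 5.66956 V.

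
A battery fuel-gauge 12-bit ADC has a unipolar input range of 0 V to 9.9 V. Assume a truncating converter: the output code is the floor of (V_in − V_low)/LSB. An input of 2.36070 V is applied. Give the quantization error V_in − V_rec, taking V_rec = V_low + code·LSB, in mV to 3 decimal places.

LSB = 9.9/2^12 = 2.417 mV.
Scaled input = 976.7098 LSBs, so code = 976.
V_rec = 0 + 976·0.00241699 = 2.3589844 V.
Difference: 0.00171562 V → 1.716 mV.

1.716 mV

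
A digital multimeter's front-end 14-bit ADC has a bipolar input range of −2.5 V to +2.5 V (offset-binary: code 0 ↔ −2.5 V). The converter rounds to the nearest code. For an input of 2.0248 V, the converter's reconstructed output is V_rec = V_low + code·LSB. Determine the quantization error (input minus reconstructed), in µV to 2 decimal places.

One LSB is 5 V / 16384 = 305.18 µV.
(2.0248 − (−2.5))/0.000305176 = 14826.8646; round gives code 14827.
Code 14827 maps back to (−2.5) + 14827×0.000305176 V = 2.0248413 V.
Error = 2.0248 − 2.0248413 = -4.13086e-05 V = -41.31 µV.

-41.31 µV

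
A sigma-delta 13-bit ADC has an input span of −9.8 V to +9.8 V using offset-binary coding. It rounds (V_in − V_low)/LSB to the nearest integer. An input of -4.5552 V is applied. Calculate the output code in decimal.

With 8192 levels over 19.6 V, one step is 2.393 mV.
Input sits at 2192.112 steps above V_low.
Round → code 2192.

code 2192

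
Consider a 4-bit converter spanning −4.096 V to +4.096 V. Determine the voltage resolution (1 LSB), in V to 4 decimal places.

0.5120 V

Full-scale span = 8.192 V.
LSB = 8.192 / 2^4 = 8.192 / 16 = 0.512 V = 0.5120 V.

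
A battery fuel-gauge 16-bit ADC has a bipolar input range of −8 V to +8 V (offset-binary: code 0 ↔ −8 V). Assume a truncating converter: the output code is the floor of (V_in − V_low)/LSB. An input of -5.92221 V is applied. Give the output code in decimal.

code 8510

With 65536 levels over 16 V, one step is 244.14 µV.
(-5.92221 − (−8)) / 0.000244141 = 8510.628 LSBs.
So the output code is 8510.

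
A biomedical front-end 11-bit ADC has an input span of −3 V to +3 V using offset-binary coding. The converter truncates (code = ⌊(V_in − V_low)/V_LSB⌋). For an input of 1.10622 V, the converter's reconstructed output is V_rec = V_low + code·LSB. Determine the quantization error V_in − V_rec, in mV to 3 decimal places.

1.728 mV

One LSB is 6 V / 2048 = 2.930 mV.
(V_in − V_low)/LSB = (1.10622 − (−3))/0.00292969 = 1401.5898 → code 1401 (floor).
V_rec = (−3) + 1401·0.00292969 = 1.1044922 V.
Error = 1.10622 − 1.1044922 = 0.00172781 V = 1.728 mV.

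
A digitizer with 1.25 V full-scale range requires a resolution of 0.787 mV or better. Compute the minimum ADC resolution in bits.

11 bits

Number of steps required ≥ 1.25 V / 0.787 mV = 1588.31.
Need 2^N ≥ 1588.31; 2^10 = 1024, 2^11 = 2048.
Minimum N = 11.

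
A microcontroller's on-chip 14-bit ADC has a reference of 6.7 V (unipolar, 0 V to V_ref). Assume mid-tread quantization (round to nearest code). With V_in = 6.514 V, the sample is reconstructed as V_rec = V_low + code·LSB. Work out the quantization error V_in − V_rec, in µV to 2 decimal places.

65.67 µV

One LSB is 6.7 V / 16384 = 408.94 µV.
Scaled input = 15929.1606 LSBs, so code = 15929.
Reconstructed: 6.5139343 V.
V_in − V_rec = 6.56738e-05 V = 65.67 µV.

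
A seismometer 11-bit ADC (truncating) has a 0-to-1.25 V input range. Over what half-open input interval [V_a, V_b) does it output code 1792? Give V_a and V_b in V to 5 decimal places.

LSB = 1.25/2^11 = 0.610 mV.
V_a = V_low + 1792·LSB = 1.09375 V; V_b = V_low + 1793·LSB = 1.09436 V.

[1.09375 V, 1.09436 V)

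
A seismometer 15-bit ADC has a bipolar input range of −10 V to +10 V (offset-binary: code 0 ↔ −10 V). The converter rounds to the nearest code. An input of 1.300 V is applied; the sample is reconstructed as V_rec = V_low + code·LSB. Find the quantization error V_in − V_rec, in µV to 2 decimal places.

LSB = 20/2^15 = 0.610 mV.
(V_in − V_low)/LSB = (1.300 − (−10))/0.000610352 = 18513.9200 → code 18514 (round).
Code 18514 maps back to (−10) + 18514×0.000610352 V = 1.3000488 V.
Error = 1.300 − 1.3000488 = -4.88281e-05 V = -48.83 µV.

-48.83 µV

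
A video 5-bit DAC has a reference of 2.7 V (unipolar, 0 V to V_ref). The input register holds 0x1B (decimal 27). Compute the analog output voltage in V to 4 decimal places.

2.2781 V

LSB = 2.7 V / 2^5 = 84.375 mV.
Code 0x1B = 27 decimal.
V_out = 0 + 27 × 0.084375 V = 2.27813 V.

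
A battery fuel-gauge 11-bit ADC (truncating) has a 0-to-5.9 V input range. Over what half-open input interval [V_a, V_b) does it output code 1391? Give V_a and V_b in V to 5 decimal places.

LSB = 5.9/2^11 = 2.881 mV.
V_a = V_low + 1391·LSB = 4.00728 V; V_b = V_low + 1392·LSB = 4.01016 V.

[4.00728 V, 4.01016 V)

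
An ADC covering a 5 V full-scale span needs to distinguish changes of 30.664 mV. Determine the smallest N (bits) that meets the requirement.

Number of steps required ≥ 5 V / 30.664 mV = 163.06.
Need 2^N ≥ 163.06; 2^7 = 128, 2^8 = 256.
Minimum N = 8.

8 bits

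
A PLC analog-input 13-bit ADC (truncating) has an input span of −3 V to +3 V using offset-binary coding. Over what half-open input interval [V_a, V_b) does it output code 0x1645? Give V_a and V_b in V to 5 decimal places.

[1.17554 V, 1.17627 V)

LSB = 6/2^13 = 0.732 mV.
Code 0x1645 = 5701 decimal.
V_a = V_low + 5701·LSB = 1.17554 V; V_b = V_low + 5702·LSB = 1.17627 V.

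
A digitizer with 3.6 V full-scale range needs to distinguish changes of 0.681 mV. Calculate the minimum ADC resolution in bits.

Number of steps required ≥ 3.6 V / 0.681 mV = 5286.34.
Need 2^N ≥ 5286.34; 2^12 = 4096, 2^13 = 8192.
Minimum N = 13.

13 bits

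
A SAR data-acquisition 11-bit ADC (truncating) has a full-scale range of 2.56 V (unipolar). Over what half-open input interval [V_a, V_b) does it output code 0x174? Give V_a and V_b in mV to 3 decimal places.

LSB = 2.56/2^11 = 1.250 mV.
Code 0x174 = 372 decimal.
V_a = V_low + 372·LSB = 0.465 V; V_b = V_low + 373·LSB = 0.46625 V.

[465.000 mV, 466.250 mV)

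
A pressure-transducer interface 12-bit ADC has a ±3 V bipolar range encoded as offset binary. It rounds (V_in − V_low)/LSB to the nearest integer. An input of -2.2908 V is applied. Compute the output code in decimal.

Full-scale span = 6 V; LSB = 6/2^12 = 1.465 mV.
(V_in − V_low)/LSB = (-2.2908 − (−3)) / 0.00146484 = 484.147.
So the output code is 484.

code 484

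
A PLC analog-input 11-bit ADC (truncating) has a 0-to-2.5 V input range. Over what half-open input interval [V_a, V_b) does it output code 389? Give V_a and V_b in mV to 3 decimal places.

[474.854 mV, 476.074 mV)

LSB = 2.5/2^11 = 1.221 mV.
V_a = V_low + 389·LSB = 0.474854 V; V_b = V_low + 390·LSB = 0.476074 V.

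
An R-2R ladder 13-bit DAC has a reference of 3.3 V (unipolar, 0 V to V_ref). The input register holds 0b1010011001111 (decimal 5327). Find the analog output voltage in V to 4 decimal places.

LSB = 3.3 V / 2^13 = 402.83 µV.
Code 0b1010011001111 = 5327 decimal.
V_out = 0 + 5327 × 0.000402832 V = 2.14589 V.

2.1459 V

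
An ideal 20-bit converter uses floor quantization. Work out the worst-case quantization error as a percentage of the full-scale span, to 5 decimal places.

0.00010 %

Truncating → worst-case error = 1 LSB = V_FS/2^20, so 100/1048576 = 9.53674e-05 % of full scale.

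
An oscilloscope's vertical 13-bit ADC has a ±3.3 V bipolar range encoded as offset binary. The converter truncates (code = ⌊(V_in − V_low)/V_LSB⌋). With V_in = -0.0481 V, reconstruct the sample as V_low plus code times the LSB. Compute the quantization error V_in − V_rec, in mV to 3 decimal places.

LSB = 6.6/2^13 = 0.806 mV.
(-0.0481 − (−3.3))/0.000805664 = 4036.2977; ⌊·⌋ gives code 4036.
V_rec = (−3.3) + 4036·0.000805664 = -0.048339844 V.
V_in − V_rec = 0.000239844 V = 0.240 mV.

0.240 mV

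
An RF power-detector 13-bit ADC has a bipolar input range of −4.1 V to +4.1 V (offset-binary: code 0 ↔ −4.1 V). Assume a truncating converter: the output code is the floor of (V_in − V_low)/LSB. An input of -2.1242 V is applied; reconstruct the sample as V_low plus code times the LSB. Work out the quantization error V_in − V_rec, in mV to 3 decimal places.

LSB = 8.2/2^13 = 1.001 mV.
Scaled input = 1973.8724 LSBs, so code = 1973.
Code 1973 maps back to (−4.1) + 1973×0.00100098 V = -2.1250732 V.
Difference: 0.000873242 V → 0.873 mV.

0.873 mV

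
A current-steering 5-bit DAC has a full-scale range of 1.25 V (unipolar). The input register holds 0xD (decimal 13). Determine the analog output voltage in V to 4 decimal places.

0.5078 V

LSB = 1.25 V / 2^5 = 39.062 mV.
Code 0xD = 13 decimal.
V_out = 0 + 13 × 0.0390625 V = 0.507812 V.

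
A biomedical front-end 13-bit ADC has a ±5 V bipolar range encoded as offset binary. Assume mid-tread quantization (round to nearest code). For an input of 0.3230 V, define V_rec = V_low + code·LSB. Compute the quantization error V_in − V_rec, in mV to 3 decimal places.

Step size: 10 V ÷ 2^13 = 1.221 mV.
Scaled input = 4360.6016 LSBs, so code = 4361.
Reconstructed: 0.32348633 V.
Error = 0.3230 − 0.32348633 = -0.000486328 V = -0.486 mV.

-0.486 mV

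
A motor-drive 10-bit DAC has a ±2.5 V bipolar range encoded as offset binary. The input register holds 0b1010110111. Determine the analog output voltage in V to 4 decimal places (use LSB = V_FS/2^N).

LSB = 5 V / 2^10 = 4.883 mV.
Code 0b1010110111 = 695 decimal.
V_out = (−2.5) + 695 × 0.00488281 V = 0.893555 V.

0.8936 V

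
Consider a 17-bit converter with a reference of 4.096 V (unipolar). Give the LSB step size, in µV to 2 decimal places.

Full-scale span = 4.096 V.
LSB = 4.096 / 2^17 = 4.096 / 131072 = 3.125e-05 V = 31.25 µV.

31.25 µV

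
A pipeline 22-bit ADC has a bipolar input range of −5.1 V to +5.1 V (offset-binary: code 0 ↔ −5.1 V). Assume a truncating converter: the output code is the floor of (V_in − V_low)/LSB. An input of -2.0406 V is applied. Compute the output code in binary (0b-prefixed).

Full-scale span = 10.2 V; LSB = 10.2/2^22 = 2.43 µV.
(-2.0406 − (−5.1)) / 2.43187e-06 = 1258044.476 LSBs.
So the output code is 1258044.
In binary (0b-prefixed): 0b100110011001000111100.

code 0b100110011001000111100 (decimal 1258044)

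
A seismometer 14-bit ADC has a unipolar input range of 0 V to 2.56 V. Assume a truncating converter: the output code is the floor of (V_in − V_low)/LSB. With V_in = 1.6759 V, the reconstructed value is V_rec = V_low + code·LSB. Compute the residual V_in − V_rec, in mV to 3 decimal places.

LSB = 2.56/2^14 = 156.25 µV.
Scaled input = 10725.7600 LSBs, so code = 10725.
V_rec = 0 + 10725·0.00015625 = 1.6757812 V.
Error = 1.6759 − 1.6757812 = 0.00011875 V = 0.119 mV.

0.119 mV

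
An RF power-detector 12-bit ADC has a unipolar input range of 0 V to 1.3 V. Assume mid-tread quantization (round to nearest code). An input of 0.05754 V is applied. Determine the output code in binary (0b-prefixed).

code 0b10110101 (decimal 181)

Full-scale span = 1.3 V; LSB = 1.3/2^12 = 317.38 µV.
Input sits at 181.295 steps above V_low.
So the output code is 181.
In binary (0b-prefixed): 0b10110101.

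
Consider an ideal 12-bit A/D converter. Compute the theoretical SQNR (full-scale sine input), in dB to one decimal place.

SNR ≈ 6.02·N + 1.76 dB = 6.02·12 + 1.76 = 74.00 dB.

74.0 dB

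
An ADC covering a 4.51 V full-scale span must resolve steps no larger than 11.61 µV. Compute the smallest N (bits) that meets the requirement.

19 bits

Number of steps required ≥ 4.51 V / 11.61 µV = 388458.23.
Need 2^N ≥ 388458.23; 2^18 = 262144, 2^19 = 524288.
Minimum N = 19.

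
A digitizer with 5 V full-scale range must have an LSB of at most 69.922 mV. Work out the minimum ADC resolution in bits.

7 bits

Number of steps required ≥ 5 V / 69.922 mV = 71.51.
Need 2^N ≥ 71.51; 2^6 = 64, 2^7 = 128.
Minimum N = 7.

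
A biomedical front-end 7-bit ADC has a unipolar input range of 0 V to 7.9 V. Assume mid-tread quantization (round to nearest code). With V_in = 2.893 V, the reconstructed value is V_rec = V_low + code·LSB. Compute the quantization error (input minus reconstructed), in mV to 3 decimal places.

Step size: 7.9 V ÷ 2^7 = 61.719 mV.
(V_in − V_low)/LSB = (2.893 − 0)/0.0617188 = 46.8739 → code 47 (round).
V_rec = 0 + 47·0.0617188 = 2.9007813 V.
V_in − V_rec = -0.00778125 V = -7.781 mV.

-7.781 mV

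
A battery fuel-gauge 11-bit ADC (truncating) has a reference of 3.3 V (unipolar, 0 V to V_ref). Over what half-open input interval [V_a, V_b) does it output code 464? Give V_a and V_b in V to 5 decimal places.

LSB = 3.3/2^11 = 1.611 mV.
V_a = V_low + 464·LSB = 0.747656 V; V_b = V_low + 465·LSB = 0.749268 V.

[0.74766 V, 0.74927 V)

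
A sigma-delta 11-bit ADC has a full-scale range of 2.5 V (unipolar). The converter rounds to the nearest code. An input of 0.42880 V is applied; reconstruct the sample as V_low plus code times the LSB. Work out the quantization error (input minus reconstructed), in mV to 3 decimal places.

0.333 mV

LSB = 2.5/2^11 = 1.221 mV.
(0.42880 − 0)/0.0012207 = 351.2730; round gives code 351.
V_rec = 0 + 351·0.0012207 = 0.4284668 V.
Difference: 0.000333203 V → 0.333 mV.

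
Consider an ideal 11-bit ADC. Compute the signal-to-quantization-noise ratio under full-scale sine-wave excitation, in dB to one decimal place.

SNR ≈ 6.02·N + 1.76 dB = 6.02·11 + 1.76 = 67.98 dB.

68.0 dB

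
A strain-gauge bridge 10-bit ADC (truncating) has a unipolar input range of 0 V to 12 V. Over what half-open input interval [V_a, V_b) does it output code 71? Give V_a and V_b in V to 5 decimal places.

LSB = 12/2^10 = 11.719 mV.
V_a = V_low + 71·LSB = 0.832031 V; V_b = V_low + 72·LSB = 0.84375 V.

[0.83203 V, 0.84375 V)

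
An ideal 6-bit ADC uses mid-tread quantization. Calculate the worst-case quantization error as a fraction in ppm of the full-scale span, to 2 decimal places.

Rounding → worst-case error = ½ LSB = V_FS/2^7, so 1e+06/128 = 7812.5 ppm of full scale.

7812.50 ppm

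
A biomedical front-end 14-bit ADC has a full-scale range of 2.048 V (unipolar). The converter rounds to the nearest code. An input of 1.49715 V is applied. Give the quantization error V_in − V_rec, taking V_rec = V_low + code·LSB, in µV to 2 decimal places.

25.00 µV

One LSB is 2.048 V / 16384 = 125.00 µV.
(1.49715 − 0)/0.000125 = 11977.2000; round gives code 11977.
V_rec = 0 + 11977·0.000125 = 1.497125 V.
Error = 1.49715 − 1.497125 = 2.5e-05 V = 25.00 µV.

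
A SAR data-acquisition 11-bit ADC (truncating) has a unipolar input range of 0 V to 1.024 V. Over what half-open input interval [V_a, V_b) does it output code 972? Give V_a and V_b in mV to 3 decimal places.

[486.000 mV, 486.500 mV)

LSB = 1.024/2^11 = 0.500 mV.
V_a = V_low + 972·LSB = 0.486 V; V_b = V_low + 973·LSB = 0.4865 V.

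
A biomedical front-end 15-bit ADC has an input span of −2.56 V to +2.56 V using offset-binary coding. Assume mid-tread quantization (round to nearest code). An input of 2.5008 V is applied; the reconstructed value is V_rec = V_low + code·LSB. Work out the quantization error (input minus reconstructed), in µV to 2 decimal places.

18.75 µV

Step size: 5.12 V ÷ 2^15 = 156.25 µV.
(V_in − V_low)/LSB = (2.5008 − (−2.56))/0.00015625 = 32389.1200 → code 32389 (round).
V_rec = (−2.56) + 32389·0.00015625 = 2.5007813 V.
Difference: 1.875e-05 V → 18.75 µV.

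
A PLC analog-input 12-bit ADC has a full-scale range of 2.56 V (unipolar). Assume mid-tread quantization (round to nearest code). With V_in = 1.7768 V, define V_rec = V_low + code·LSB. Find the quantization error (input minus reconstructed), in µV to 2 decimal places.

One LSB is 2.56 V / 4096 = 0.625 mV.
(1.7768 − 0)/0.000625 = 2842.8800; round gives code 2843.
Code 2843 maps back to 0 + 2843×0.000625 V = 1.776875 V.
Difference: -7.5e-05 V → -75.00 µV.

-75.00 µV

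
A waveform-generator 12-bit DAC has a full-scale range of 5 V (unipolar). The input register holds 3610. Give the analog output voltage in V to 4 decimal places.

LSB = 5 V / 2^12 = 1.221 mV.
V_out = 0 + 3610 × 0.0012207 V = 4.40674 V.

4.4067 V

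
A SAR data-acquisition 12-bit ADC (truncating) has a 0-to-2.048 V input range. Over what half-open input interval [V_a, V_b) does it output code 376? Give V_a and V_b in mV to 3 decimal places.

[188.000 mV, 188.500 mV)

LSB = 2.048/2^12 = 0.500 mV.
V_a = V_low + 376·LSB = 0.188 V; V_b = V_low + 377·LSB = 0.1885 V.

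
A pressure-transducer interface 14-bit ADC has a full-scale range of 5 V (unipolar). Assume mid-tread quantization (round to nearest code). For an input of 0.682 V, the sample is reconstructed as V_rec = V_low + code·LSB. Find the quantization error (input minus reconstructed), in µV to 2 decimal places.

-67.87 µV

Step size: 5 V ÷ 2^14 = 305.18 µV.
(0.682 − 0)/0.000305176 = 2234.7776; round gives code 2235.
V_rec = 0 + 2235·0.000305176 = 0.68206787 V.
Error = 0.682 − 0.68206787 = -6.78711e-05 V = -67.87 µV.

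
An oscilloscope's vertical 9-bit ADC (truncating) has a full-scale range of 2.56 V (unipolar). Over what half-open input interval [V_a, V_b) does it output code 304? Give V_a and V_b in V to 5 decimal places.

[1.52000 V, 1.52500 V)

LSB = 2.56/2^9 = 5.000 mV.
V_a = V_low + 304·LSB = 1.52 V; V_b = V_low + 305·LSB = 1.525 V.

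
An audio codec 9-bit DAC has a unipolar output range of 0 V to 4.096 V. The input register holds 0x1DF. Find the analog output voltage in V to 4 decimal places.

3.8320 V

LSB = 4.096 V / 2^9 = 8.000 mV.
Code 0x1DF = 479 decimal.
V_out = 0 + 479 × 0.008 V = 3.832 V.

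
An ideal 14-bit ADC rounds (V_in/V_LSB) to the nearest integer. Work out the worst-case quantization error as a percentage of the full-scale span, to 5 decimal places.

Rounding → worst-case error = ½ LSB = V_FS/2^15, so 100/32768 = 0.00305176 % of full scale.

0.00305 %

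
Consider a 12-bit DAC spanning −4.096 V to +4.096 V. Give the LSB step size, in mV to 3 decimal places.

Full-scale span = 8.192 V.
LSB = 8.192 / 2^12 = 8.192 / 4096 = 0.002 V = 2.000 mV.

2.000 mV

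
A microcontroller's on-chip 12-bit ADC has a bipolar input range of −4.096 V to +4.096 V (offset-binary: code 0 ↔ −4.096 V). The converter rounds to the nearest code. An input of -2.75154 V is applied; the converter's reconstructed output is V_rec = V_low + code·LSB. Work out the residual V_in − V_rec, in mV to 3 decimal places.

0.460 mV

Step size: 8.192 V ÷ 2^12 = 2.000 mV.
(V_in − V_low)/LSB = (-2.75154 − (−4.096))/0.002 = 672.2300 → code 672 (round).
V_rec = (−4.096) + 672·0.002 = -2.752 V.
V_in − V_rec = 0.00046 V = 0.460 mV.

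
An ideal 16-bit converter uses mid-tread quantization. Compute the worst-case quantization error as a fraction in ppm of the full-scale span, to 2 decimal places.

Rounding → worst-case error = ½ LSB = V_FS/2^17, so 1e+06/131072 = 7.62939 ppm of full scale.

7.63 ppm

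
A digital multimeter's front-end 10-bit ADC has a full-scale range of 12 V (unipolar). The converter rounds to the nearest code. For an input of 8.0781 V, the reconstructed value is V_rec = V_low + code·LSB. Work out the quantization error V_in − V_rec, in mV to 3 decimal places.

3.881 mV

Step size: 12 V ÷ 2^10 = 11.719 mV.
(V_in − V_low)/LSB = (8.0781 − 0)/0.0117188 = 689.3312 → code 689 (round).
Reconstructed: 8.0742188 V.
Difference: 0.00388125 V → 3.881 mV.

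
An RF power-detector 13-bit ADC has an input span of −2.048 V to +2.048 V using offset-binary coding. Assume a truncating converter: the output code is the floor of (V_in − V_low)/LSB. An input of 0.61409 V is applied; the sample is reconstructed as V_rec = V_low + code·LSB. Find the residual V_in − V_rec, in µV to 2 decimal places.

Step size: 4.096 V ÷ 2^13 = 0.500 mV.
(0.61409 − (−2.048))/0.0005 = 5324.1800; ⌊·⌋ gives code 5324.
V_rec = (−2.048) + 5324·0.0005 = 0.614 V.
V_in − V_rec = 9e-05 V = 90.00 µV.

90.00 µV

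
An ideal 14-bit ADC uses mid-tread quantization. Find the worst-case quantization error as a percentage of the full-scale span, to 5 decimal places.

0.00305 %

Rounding → worst-case error = ½ LSB = V_FS/2^15, so 100/32768 = 0.00305176 % of full scale.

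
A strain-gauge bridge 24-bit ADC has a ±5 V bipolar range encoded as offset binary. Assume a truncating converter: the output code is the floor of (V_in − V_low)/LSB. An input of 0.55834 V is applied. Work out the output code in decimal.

With 16777216 levels over 10 V, one step is 0.60 µV.
(0.55834 − (−5)) / 5.96046e-07 = 9325347.078 LSBs.
So the output code is 9325347.

code 9325347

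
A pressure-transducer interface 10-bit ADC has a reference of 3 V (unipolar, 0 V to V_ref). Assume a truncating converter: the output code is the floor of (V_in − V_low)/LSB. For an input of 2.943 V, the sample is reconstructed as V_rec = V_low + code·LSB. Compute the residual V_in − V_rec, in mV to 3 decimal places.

1.594 mV

One LSB is 3 V / 1024 = 2.930 mV.
(2.943 − 0)/0.00292969 = 1004.5440; ⌊·⌋ gives code 1004.
V_rec = 0 + 1004·0.00292969 = 2.9414062 V.
V_in − V_rec = 0.00159375 V = 1.594 mV.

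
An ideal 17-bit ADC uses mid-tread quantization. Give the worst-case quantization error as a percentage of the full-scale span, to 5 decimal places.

Rounding → worst-case error = ½ LSB = V_FS/2^18, so 100/262144 = 0.00038147 % of full scale.

0.00038 %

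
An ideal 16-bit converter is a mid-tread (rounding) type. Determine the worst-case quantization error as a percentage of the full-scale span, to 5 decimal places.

0.00076 %

Rounding → worst-case error = ½ LSB = V_FS/2^17, so 100/131072 = 0.000762939 % of full scale.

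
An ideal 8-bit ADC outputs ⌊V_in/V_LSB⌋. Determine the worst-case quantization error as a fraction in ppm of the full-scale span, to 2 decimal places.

3906.25 ppm

Truncating → worst-case error = 1 LSB = V_FS/2^8, so 1e+06/256 = 3906.25 ppm of full scale.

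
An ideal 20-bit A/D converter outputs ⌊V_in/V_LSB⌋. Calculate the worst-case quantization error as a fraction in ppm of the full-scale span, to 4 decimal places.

Truncating → worst-case error = 1 LSB = V_FS/2^20, so 1e+06/1048576 = 0.953674 ppm of full scale.

0.9537 ppm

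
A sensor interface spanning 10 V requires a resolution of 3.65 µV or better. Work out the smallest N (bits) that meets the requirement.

22 bits

Number of steps required ≥ 10 V / 3.65 µV = 2739726.03.
Need 2^N ≥ 2739726.03; 2^21 = 2097152, 2^22 = 4194304.
Minimum N = 22.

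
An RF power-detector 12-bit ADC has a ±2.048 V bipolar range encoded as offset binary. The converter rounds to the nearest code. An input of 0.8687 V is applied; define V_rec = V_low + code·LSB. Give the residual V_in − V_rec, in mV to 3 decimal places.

Step size: 4.096 V ÷ 2^12 = 1.000 mV.
Scaled input = 2916.7000 LSBs, so code = 2917.
Reconstructed: 0.869 V.
Error = 0.8687 − 0.869 = -0.0003 V = -0.300 mV.

-0.300 mV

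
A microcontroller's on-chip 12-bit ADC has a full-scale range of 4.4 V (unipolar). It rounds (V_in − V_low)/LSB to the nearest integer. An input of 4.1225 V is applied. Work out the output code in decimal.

With 4096 levels over 4.4 V, one step is 1.074 mV.
Input sits at 3837.673 steps above V_low.
round(3837.673) = 3838.

code 3838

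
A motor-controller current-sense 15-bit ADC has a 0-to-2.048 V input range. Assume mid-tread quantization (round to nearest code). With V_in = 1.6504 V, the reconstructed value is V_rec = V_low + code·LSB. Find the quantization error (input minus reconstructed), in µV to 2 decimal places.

Step size: 2.048 V ÷ 2^15 = 62.50 µV.
Scaled input = 26406.4000 LSBs, so code = 26406.
Reconstructed: 1.650375 V.
Difference: 2.5e-05 V → 25.00 µV.

25.00 µV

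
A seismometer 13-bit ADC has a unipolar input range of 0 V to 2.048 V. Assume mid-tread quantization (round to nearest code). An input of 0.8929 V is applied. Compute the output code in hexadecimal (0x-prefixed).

code 0xDF4 (decimal 3572)

LSB = 2.048 V / 8192 = 250.00 µV.
(0.8929 − 0) / 0.00025 = 3571.600 LSBs.
So the output code is 3572.
In hexadecimal (0x-prefixed): 0xDF4.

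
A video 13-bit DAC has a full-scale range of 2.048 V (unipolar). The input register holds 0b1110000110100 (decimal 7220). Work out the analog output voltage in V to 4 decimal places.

1.8050 V

LSB = 2.048 V / 2^13 = 250.00 µV.
Code 0b1110000110100 = 7220 decimal.
V_out = 0 + 7220 × 0.00025 V = 1.805 V.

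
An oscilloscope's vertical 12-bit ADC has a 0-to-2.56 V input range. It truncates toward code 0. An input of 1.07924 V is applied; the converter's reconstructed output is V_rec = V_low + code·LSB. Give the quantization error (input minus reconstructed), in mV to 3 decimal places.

0.490 mV

LSB = 2.56/2^12 = 0.625 mV.
(V_in − V_low)/LSB = (1.07924 − 0)/0.000625 = 1726.7840 → code 1726 (floor).
V_rec = 0 + 1726·0.000625 = 1.07875 V.
Error = 1.07924 − 1.07875 = 0.00049 V = 0.490 mV.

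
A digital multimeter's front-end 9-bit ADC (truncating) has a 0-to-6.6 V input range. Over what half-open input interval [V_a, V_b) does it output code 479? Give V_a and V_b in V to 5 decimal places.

[6.17461 V, 6.18750 V)

LSB = 6.6/2^9 = 12.891 mV.
V_a = V_low + 479·LSB = 6.17461 V; V_b = V_low + 480·LSB = 6.1875 V.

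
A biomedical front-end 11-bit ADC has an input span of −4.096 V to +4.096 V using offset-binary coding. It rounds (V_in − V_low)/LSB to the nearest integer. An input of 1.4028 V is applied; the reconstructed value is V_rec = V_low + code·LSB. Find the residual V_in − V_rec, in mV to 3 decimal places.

LSB = 8.192/2^11 = 4.000 mV.
Scaled input = 1374.7000 LSBs, so code = 1375.
V_rec = (−4.096) + 1375·0.004 = 1.404 V.
Difference: -0.0012 V → -1.200 mV.

-1.200 mV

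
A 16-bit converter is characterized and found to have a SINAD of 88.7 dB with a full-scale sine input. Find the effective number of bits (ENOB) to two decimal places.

ENOB = (SINAD − 1.76) / 6.02 = (88.7 − 1.76)/6.02 = 14.442.

14.44 bits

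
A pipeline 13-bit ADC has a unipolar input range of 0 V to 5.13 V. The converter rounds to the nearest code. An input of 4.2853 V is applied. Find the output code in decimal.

code 6843

LSB = 5.13 V / 8192 = 0.626 mV.
(V_in − V_low)/LSB = (4.2853 − 0) / 0.000626221 = 6843.115.
Round → code 6843.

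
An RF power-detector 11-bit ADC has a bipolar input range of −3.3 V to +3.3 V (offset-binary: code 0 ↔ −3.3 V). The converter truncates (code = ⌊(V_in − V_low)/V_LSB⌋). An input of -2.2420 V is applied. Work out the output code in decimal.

code 328

LSB = 6.6 V / 2048 = 3.223 mV.
(V_in − V_low)/LSB = (-2.2420 − (−3.3)) / 0.00322266 = 328.301.
⌊·⌋(328.301) = 328.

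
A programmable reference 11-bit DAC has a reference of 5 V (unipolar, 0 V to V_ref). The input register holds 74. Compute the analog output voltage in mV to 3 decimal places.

LSB = 5 V / 2^11 = 2.441 mV.
V_out = 0 + 74 × 0.00244141 V = 0.180664 V.
= 180.664 mV.

180.664 mV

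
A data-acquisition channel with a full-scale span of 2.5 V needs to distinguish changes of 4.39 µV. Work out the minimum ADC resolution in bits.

20 bits

Number of steps required ≥ 2.5 V / 4.39 µV = 569476.08.
Need 2^N ≥ 569476.08; 2^19 = 524288, 2^20 = 1048576.
Minimum N = 20.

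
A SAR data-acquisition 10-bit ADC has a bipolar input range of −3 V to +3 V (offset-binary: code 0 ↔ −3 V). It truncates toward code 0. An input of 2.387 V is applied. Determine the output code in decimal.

With 1024 levels over 6 V, one step is 5.859 mV.
Input sits at 919.381 steps above V_low.
So the output code is 919.

code 919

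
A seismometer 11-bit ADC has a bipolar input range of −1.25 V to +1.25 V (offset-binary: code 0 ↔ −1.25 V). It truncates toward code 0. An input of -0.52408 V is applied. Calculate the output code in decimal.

Full-scale span = 2.5 V; LSB = 2.5/2^11 = 1.221 mV.
(V_in − V_low)/LSB = (-0.52408 − (−1.25)) / 0.0012207 = 594.674.
So the output code is 594.

code 594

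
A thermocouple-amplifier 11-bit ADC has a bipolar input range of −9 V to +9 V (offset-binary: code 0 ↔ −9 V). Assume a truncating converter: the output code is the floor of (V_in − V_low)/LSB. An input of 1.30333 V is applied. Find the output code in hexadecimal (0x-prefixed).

Full-scale span = 18 V; LSB = 18/2^11 = 8.789 mV.
Input sits at 1172.290 steps above V_low.
⌊·⌋(1172.290) = 1172.
In hexadecimal (0x-prefixed): 0x494.

code 0x494 (decimal 1172)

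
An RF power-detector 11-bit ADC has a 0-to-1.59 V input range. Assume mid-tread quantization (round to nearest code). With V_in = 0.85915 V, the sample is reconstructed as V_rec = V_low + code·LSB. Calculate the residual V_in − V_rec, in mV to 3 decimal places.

-0.288 mV

LSB = 1.59/2^11 = 0.776 mV.
Scaled input = 1106.6284 LSBs, so code = 1107.
Reconstructed: 0.85943848 V.
Difference: -0.000288477 V → -0.288 mV.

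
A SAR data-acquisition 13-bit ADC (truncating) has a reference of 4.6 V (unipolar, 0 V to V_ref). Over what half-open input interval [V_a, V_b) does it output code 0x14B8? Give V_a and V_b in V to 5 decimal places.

[2.97832 V, 2.97888 V)

LSB = 4.6/2^13 = 0.562 mV.
Code 0x14B8 = 5304 decimal.
V_a = V_low + 5304·LSB = 2.97832 V; V_b = V_low + 5305·LSB = 2.97888 V.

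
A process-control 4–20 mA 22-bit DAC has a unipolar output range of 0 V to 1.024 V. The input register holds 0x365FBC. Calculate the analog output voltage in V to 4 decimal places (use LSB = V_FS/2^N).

LSB = 1.024 V / 2^22 = 0.24 µV.
Code 0x365FBC = 3563452 decimal.
V_out = 0 + 3563452 × 2.44141e-07 V = 0.869983 V.

0.8700 V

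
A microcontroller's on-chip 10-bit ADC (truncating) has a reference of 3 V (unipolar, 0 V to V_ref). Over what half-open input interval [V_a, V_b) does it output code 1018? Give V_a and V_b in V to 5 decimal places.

LSB = 3/2^10 = 2.930 mV.
V_a = V_low + 1018·LSB = 2.98242 V; V_b = V_low + 1019·LSB = 2.98535 V.

[2.98242 V, 2.98535 V)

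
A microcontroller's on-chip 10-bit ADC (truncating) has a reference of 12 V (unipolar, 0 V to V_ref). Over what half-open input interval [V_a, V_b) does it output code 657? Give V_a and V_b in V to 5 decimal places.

[7.69922 V, 7.71094 V)

LSB = 12/2^10 = 11.719 mV.
V_a = V_low + 657·LSB = 7.69922 V; V_b = V_low + 658·LSB = 7.71094 V.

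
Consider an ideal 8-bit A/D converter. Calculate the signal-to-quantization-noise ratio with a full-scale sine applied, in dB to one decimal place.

SNR ≈ 6.02·N + 1.76 dB = 6.02·8 + 1.76 = 49.92 dB.

49.9 dB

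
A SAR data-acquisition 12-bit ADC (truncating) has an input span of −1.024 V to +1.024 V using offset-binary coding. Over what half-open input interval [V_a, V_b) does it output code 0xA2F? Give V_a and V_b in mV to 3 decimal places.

LSB = 2.048/2^12 = 0.500 mV.
Code 0xA2F = 2607 decimal.
V_a = V_low + 2607·LSB = 0.2795 V; V_b = V_low + 2608·LSB = 0.28 V.

[279.500 mV, 280.000 mV)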